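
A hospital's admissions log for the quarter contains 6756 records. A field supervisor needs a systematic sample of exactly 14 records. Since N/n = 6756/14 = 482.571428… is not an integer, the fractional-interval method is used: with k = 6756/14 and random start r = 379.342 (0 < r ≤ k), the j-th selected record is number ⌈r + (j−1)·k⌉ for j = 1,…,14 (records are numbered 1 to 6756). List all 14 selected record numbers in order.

j=1: r + 0k = 379.342 → ⌈·⌉ = 380
j=2: r + 1k = 861.913428… → ⌈·⌉ = 862
j=3: r + 2k = 1344.484857… → ⌈·⌉ = 1345
j=4: r + 3k = 1827.056285… → ⌈·⌉ = 1828
j=5: r + 4k = 2309.627714… → ⌈·⌉ = 2310
j=6: r + 5k = 2792.199142… → ⌈·⌉ = 2793
j=7: r + 6k = 3274.770571… → ⌈·⌉ = 3275
j=8: r + 7k = 3757.342 → ⌈·⌉ = 3758
j=9: r + 8k = 4239.913428… → ⌈·⌉ = 4240
j=10: r + 9k = 4722.484857… → ⌈·⌉ = 4723
j=11: r + 10k = 5205.056285… → ⌈·⌉ = 5206
j=12: r + 11k = 5687.627714… → ⌈·⌉ = 5688
j=13: r + 12k = 6170.199142… → ⌈·⌉ = 6171
j=14: r + 13k = 6652.770571… → ⌈·⌉ = 6653

380, 862, 1345, 1828, 2310, 2793, 3275, 3758, 4240, 4723, 5206, 5688, 6171, 6653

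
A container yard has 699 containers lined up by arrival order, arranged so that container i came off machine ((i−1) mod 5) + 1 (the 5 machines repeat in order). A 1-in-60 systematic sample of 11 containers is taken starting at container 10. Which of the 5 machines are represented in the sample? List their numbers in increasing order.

Consecutive selections differ by k = 60, so their machine numbers differ by 60 mod 5 = 0.
gcd(60, 5) = 5, so the sample visits 5/5 = 1 distinct residues mod 5.
Start 10 is machine 5; the machines hit are 5.

5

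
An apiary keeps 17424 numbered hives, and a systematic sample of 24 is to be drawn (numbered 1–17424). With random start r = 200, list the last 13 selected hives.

k = N/n = 17424/24 = 726
12th selection = 200 + 11×726 = 8186
13th: 8186 + 726 = 8912
14th: 8912 + 726 = 9638
15th: 9638 + 726 = 10364
16th: 10364 + 726 = 11090
17th: 11090 + 726 = 11816
18th: 11816 + 726 = 12542
19th: 12542 + 726 = 13268
20th: 13268 + 726 = 13994
21st: 13994 + 726 = 14720
22nd: 14720 + 726 = 15446
23rd: 15446 + 726 = 16172
24th: 16172 + 726 = 16898

8186, 8912, 9638, 10364, 11090, 11816, 12542, 13268, 13994, 14720, 15446, 16172, 16898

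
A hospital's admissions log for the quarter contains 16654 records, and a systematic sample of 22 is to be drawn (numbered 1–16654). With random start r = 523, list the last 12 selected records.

k = N/n = 16654/22 = 757
11th selection = 523 + 10×757 = 8093
12th: 8093 + 757 = 8850
13th: 8850 + 757 = 9607
14th: 9607 + 757 = 10364
15th: 10364 + 757 = 11121
16th: 11121 + 757 = 11878
17th: 11878 + 757 = 12635
18th: 12635 + 757 = 13392
19th: 13392 + 757 = 14149
20th: 14149 + 757 = 14906
21st: 14906 + 757 = 15663
22nd: 15663 + 757 = 16420

8093, 8850, 9607, 10364, 11121, 11878, 12635, 13392, 14149, 14906, 15663, 16420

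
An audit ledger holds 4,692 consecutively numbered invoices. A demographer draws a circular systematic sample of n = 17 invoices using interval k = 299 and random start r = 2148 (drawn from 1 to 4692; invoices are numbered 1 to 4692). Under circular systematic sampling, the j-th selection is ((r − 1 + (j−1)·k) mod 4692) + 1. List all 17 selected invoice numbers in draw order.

2148, 2447, 2746, 3045, 3344, 3643, 3942, 4241, 4540, 147, 446, 745, 1044, 1343, 1642, 1941, 2240

Selection 1: 2148
Selection 2: 2148 + 299 = 2447
Selection 3: 2447 + 299 = 2746
Selection 4: 2746 + 299 = 3045
Selection 5: 3045 + 299 = 3344
Selection 6: 3344 + 299 = 3643
Selection 7: 3643 + 299 = 3942
Selection 8: 3942 + 299 = 4241
Selection 9: 4241 + 299 = 4540
Selection 10: 4540 + 299 = 4839 → 4839 − 4692 = 147
Selection 11: 147 + 299 = 446
Selection 12: 446 + 299 = 745
Selection 13: 745 + 299 = 1044
Selection 14: 1044 + 299 = 1343
Selection 15: 1343 + 299 = 1642
Selection 16: 1642 + 299 = 1941
Selection 17: 1941 + 299 = 2240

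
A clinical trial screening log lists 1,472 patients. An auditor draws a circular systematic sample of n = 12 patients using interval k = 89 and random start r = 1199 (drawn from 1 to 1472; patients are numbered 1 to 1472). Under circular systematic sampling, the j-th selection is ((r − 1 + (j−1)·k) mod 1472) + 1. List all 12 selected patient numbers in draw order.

Selection 1: 1199
Selection 2: 1199 + 89 = 1288
Selection 3: 1288 + 89 = 1377
Selection 4: 1377 + 89 = 1466
Selection 5: 1466 + 89 = 1555 → 1555 − 1472 = 83
Selection 6: 83 + 89 = 172
Selection 7: 172 + 89 = 261
Selection 8: 261 + 89 = 350
Selection 9: 350 + 89 = 439
Selection 10: 439 + 89 = 528
Selection 11: 528 + 89 = 617
Selection 12: 617 + 89 = 706

1199, 1288, 1377, 1466, 83, 172, 261, 350, 439, 528, 617, 706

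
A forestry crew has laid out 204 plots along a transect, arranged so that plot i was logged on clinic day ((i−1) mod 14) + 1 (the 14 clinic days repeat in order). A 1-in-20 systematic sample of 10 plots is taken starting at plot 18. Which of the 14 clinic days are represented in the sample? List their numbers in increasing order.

2, 4, 6, 8, 10, 12, 14

Consecutive selections differ by k = 20, so their clinic day numbers differ by 20 mod 14 = 6.
gcd(20, 14) = 2, so the sample visits 14/2 = 7 distinct residues mod 14.
Start 18 is clinic day 4; the clinic days hit are 2, 4, 6, 8, 10, 12, 14.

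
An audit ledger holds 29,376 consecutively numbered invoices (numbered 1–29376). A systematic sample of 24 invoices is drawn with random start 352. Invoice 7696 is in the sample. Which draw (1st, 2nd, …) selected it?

7

k = 29376/24 = 1224
position = (7696 − 352)/1224 + 1 = 7344/1224 + 1 = 6 + 1 = 7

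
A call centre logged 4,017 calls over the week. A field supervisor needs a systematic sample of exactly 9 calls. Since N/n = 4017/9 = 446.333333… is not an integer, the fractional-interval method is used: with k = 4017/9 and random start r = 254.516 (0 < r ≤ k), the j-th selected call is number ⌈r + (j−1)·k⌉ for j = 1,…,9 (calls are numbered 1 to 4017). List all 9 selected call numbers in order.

255, 701, 1148, 1594, 2040, 2487, 2933, 3379, 3826

j=1: r + 0k = 254.516 → ⌈·⌉ = 255
j=2: r + 1k = 700.849333… → ⌈·⌉ = 701
j=3: r + 2k = 1147.182666… → ⌈·⌉ = 1148
j=4: r + 3k = 1593.516 → ⌈·⌉ = 1594
j=5: r + 4k = 2039.849333… → ⌈·⌉ = 2040
j=6: r + 5k = 2486.182666… → ⌈·⌉ = 2487
j=7: r + 6k = 2932.516 → ⌈·⌉ = 2933
j=8: r + 7k = 3378.849333… → ⌈·⌉ = 3379
j=9: r + 8k = 3825.182666… → ⌈·⌉ = 3826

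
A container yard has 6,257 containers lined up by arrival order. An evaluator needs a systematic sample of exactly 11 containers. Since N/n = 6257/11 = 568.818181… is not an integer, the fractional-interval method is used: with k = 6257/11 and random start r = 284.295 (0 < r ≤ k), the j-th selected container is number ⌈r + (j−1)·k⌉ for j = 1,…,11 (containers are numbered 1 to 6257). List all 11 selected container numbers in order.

285, 854, 1422, 1991, 2560, 3129, 3698, 4267, 4835, 5404, 5973

j=1: r + 0k = 284.295 → ⌈·⌉ = 285
j=2: r + 1k = 853.113181… → ⌈·⌉ = 854
j=3: r + 2k = 1421.931363… → ⌈·⌉ = 1422
j=4: r + 3k = 1990.749545… → ⌈·⌉ = 1991
j=5: r + 4k = 2559.567727… → ⌈·⌉ = 2560
j=6: r + 5k = 3128.385909… → ⌈·⌉ = 3129
j=7: r + 6k = 3697.204090… → ⌈·⌉ = 3698
j=8: r + 7k = 4266.022272… → ⌈·⌉ = 4267
j=9: r + 8k = 4834.840454… → ⌈·⌉ = 4835
j=10: r + 9k = 5403.658636… → ⌈·⌉ = 5404
j=11: r + 10k = 5972.476818… → ⌈·⌉ = 5973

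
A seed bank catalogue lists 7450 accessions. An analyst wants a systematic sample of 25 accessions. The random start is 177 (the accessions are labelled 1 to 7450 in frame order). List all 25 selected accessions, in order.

177, 475, 773, 1071, 1369, 1667, 1965, 2263, 2561, 2859, 3157, 3455, 3753, 4051, 4349, 4647, 4945, 5243, 5541, 5839, 6137, 6435, 6733, 7031, 7329

k = N/n = 7450/25 = 298
accession 1: 177
accession 2: 177 + 298 = 475
accession 3: 475 + 298 = 773
accession 4: 773 + 298 = 1071
accession 5: 1071 + 298 = 1369
accession 6: 1369 + 298 = 1667
accession 7: 1667 + 298 = 1965
accession 8: 1965 + 298 = 2263
accession 9: 2263 + 298 = 2561
accession 10: 2561 + 298 = 2859
accession 11: 2859 + 298 = 3157
accession 12: 3157 + 298 = 3455
accession 13: 3455 + 298 = 3753
accession 14: 3753 + 298 = 4051
accession 15: 4051 + 298 = 4349
accession 16: 4349 + 298 = 4647
accession 17: 4647 + 298 = 4945
accession 18: 4945 + 298 = 5243
accession 19: 5243 + 298 = 5541
accession 20: 5541 + 298 = 5839
accession 21: 5839 + 298 = 6137
accession 22: 6137 + 298 = 6435
accession 23: 6435 + 298 = 6733
accession 24: 6733 + 298 = 7031
accession 25: 7031 + 298 = 7329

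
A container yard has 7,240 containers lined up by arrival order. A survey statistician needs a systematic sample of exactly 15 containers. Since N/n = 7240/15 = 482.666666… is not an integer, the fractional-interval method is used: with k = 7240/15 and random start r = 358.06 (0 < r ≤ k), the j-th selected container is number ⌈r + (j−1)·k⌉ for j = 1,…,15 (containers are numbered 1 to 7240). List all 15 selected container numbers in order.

j=1: r + 0k = 358.06 → ⌈·⌉ = 359
j=2: r + 1k = 840.726666… → ⌈·⌉ = 841
j=3: r + 2k = 1323.393333… → ⌈·⌉ = 1324
j=4: r + 3k = 1806.06 → ⌈·⌉ = 1807
j=5: r + 4k = 2288.726666… → ⌈·⌉ = 2289
j=6: r + 5k = 2771.393333… → ⌈·⌉ = 2772
j=7: r + 6k = 3254.06 → ⌈·⌉ = 3255
j=8: r + 7k = 3736.726666… → ⌈·⌉ = 3737
j=9: r + 8k = 4219.393333… → ⌈·⌉ = 4220
j=10: r + 9k = 4702.06 → ⌈·⌉ = 4703
j=11: r + 10k = 5184.726666… → ⌈·⌉ = 5185
j=12: r + 11k = 5667.393333… → ⌈·⌉ = 5668
j=13: r + 12k = 6150.06 → ⌈·⌉ = 6151
j=14: r + 13k = 6632.726666… → ⌈·⌉ = 6633
j=15: r + 14k = 7115.393333… → ⌈·⌉ = 7116

359, 841, 1324, 1807, 2289, 2772, 3255, 3737, 4220, 4703, 5185, 5668, 6151, 6633, 7116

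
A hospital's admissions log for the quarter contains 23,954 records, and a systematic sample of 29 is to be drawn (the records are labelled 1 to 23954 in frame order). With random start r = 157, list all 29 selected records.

k = N/n = 23954/29 = 826
record 1: 157
record 2: 157 + 826 = 983
record 3: 983 + 826 = 1809
record 4: 1809 + 826 = 2635
record 5: 2635 + 826 = 3461
record 6: 3461 + 826 = 4287
record 7: 4287 + 826 = 5113
record 8: 5113 + 826 = 5939
record 9: 5939 + 826 = 6765
record 10: 6765 + 826 = 7591
record 11: 7591 + 826 = 8417
record 12: 8417 + 826 = 9243
record 13: 9243 + 826 = 10069
record 14: 10069 + 826 = 10895
record 15: 10895 + 826 = 11721
record 16: 11721 + 826 = 12547
record 17: 12547 + 826 = 13373
record 18: 13373 + 826 = 14199
record 19: 14199 + 826 = 15025
record 20: 15025 + 826 = 15851
record 21: 15851 + 826 = 16677
record 22: 16677 + 826 = 17503
record 23: 17503 + 826 = 18329
record 24: 18329 + 826 = 19155
record 25: 19155 + 826 = 19981
record 26: 19981 + 826 = 20807
record 27: 20807 + 826 = 21633
record 28: 21633 + 826 = 22459
record 29: 22459 + 826 = 23285

157, 983, 1809, 2635, 3461, 4287, 5113, 5939, 6765, 7591, 8417, 9243, 10069, 10895, 11721, 12547, 13373, 14199, 15025, 15851, 16677, 17503, 18329, 19155, 19981, 20807, 21633, 22459, 23285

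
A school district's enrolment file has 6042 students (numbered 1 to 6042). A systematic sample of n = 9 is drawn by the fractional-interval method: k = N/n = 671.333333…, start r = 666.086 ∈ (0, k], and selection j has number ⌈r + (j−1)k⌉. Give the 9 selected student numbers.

667, 1338, 2009, 2681, 3352, 4023, 4695, 5366, 6037

j=1: r + 0k = 666.086 → ⌈·⌉ = 667
j=2: r + 1k = 1337.419333… → ⌈·⌉ = 1338
j=3: r + 2k = 2008.752666… → ⌈·⌉ = 2009
j=4: r + 3k = 2680.086 → ⌈·⌉ = 2681
j=5: r + 4k = 3351.419333… → ⌈·⌉ = 3352
j=6: r + 5k = 4022.752666… → ⌈·⌉ = 4023
j=7: r + 6k = 4694.086 → ⌈·⌉ = 4695
j=8: r + 7k = 5365.419333… → ⌈·⌉ = 5366
j=9: r + 8k = 6036.752666… → ⌈·⌉ = 6037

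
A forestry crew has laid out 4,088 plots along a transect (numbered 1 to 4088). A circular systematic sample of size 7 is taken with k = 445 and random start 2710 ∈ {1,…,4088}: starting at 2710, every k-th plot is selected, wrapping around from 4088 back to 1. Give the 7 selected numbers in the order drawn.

2710, 3155, 3600, 4045, 402, 847, 1292

Selection 1: 2710
Selection 2: 2710 + 445 = 3155
Selection 3: 3155 + 445 = 3600
Selection 4: 3600 + 445 = 4045
Selection 5: 4045 + 445 = 4490 → 4490 − 4088 = 402
Selection 6: 402 + 445 = 847
Selection 7: 847 + 445 = 1292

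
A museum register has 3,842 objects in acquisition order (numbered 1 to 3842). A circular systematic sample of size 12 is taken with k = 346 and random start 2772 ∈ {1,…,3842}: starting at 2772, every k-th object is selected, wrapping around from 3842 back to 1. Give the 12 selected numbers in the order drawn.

2772, 3118, 3464, 3810, 314, 660, 1006, 1352, 1698, 2044, 2390, 2736

Selection 1: 2772
Selection 2: 2772 + 346 = 3118
Selection 3: 3118 + 346 = 3464
Selection 4: 3464 + 346 = 3810
Selection 5: 3810 + 346 = 4156 → 4156 − 3842 = 314
Selection 6: 314 + 346 = 660
Selection 7: 660 + 346 = 1006
Selection 8: 1006 + 346 = 1352
Selection 9: 1352 + 346 = 1698
Selection 10: 1698 + 346 = 2044
Selection 11: 2044 + 346 = 2390
Selection 12: 2390 + 346 = 2736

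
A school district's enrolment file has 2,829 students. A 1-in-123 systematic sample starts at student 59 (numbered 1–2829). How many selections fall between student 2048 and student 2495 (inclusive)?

3

k = 123
First selection ≥ 2048: 59 + ⌈(2048−59)/123⌉·123 = 59 + 17×123 = 2150
Last selection ≤ 2495: 59 + ⌊(2495−59)/123⌋·123 = 59 + 19×123 = 2396
Count = 19 − 17 + 1 = 3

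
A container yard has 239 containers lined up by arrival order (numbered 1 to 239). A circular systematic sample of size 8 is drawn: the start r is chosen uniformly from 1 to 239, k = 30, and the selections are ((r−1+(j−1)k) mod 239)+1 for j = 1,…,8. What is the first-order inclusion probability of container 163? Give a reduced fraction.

8/239

For each position j, as r ranges over 1…239 the j-th selection hits every container exactly once, so container 163 is selected for exactly 8 of the 239 starts.
Inclusion probability = 8/239.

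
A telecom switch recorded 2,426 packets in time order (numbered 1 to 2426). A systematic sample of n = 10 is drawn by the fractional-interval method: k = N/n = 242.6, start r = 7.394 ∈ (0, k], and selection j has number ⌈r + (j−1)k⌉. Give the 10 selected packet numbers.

8, 250, 493, 736, 978, 1221, 1463, 1706, 1949, 2191

j=1: r + 0k = 7.394 → ⌈·⌉ = 8
j=2: r + 1k = 249.994 → ⌈·⌉ = 250
j=3: r + 2k = 492.594 → ⌈·⌉ = 493
j=4: r + 3k = 735.194 → ⌈·⌉ = 736
j=5: r + 4k = 977.794 → ⌈·⌉ = 978
j=6: r + 5k = 1220.394 → ⌈·⌉ = 1221
j=7: r + 6k = 1462.994 → ⌈·⌉ = 1463
j=8: r + 7k = 1705.594 → ⌈·⌉ = 1706
j=9: r + 8k = 1948.194 → ⌈·⌉ = 1949
j=10: r + 9k = 2190.794 → ⌈·⌉ = 2191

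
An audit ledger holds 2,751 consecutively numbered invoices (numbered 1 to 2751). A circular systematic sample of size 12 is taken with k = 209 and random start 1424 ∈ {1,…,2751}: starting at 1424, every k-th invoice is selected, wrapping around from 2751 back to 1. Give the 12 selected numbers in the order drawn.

Selection 1: 1424
Selection 2: 1424 + 209 = 1633
Selection 3: 1633 + 209 = 1842
Selection 4: 1842 + 209 = 2051
Selection 5: 2051 + 209 = 2260
Selection 6: 2260 + 209 = 2469
Selection 7: 2469 + 209 = 2678
Selection 8: 2678 + 209 = 2887 → 2887 − 2751 = 136
Selection 9: 136 + 209 = 345
Selection 10: 345 + 209 = 554
Selection 11: 554 + 209 = 763
Selection 12: 763 + 209 = 972

1424, 1633, 1842, 2051, 2260, 2469, 2678, 136, 345, 554, 763, 972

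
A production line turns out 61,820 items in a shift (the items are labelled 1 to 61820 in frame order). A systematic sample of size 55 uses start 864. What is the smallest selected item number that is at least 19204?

k = 61820/55 = 1124
Steps past start: ⌈(19204 − 864)/1124⌉ = ⌈18340/1124⌉ = 17
Selected item: 864 + 17×1124 = 19972

19972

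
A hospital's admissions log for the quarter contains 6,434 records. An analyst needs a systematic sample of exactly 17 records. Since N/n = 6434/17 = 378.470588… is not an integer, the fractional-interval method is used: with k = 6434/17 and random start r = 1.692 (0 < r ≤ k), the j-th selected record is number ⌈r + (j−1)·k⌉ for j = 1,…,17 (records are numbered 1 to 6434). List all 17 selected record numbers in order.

j=1: r + 0k = 1.692 → ⌈·⌉ = 2
j=2: r + 1k = 380.162588… → ⌈·⌉ = 381
j=3: r + 2k = 758.633176… → ⌈·⌉ = 759
j=4: r + 3k = 1137.103764… → ⌈·⌉ = 1138
j=5: r + 4k = 1515.574352… → ⌈·⌉ = 1516
j=6: r + 5k = 1894.044941… → ⌈·⌉ = 1895
j=7: r + 6k = 2272.515529… → ⌈·⌉ = 2273
j=8: r + 7k = 2650.986117… → ⌈·⌉ = 2651
j=9: r + 8k = 3029.456705… → ⌈·⌉ = 3030
j=10: r + 9k = 3407.927294… → ⌈·⌉ = 3408
j=11: r + 10k = 3786.397882… → ⌈·⌉ = 3787
j=12: r + 11k = 4164.868470… → ⌈·⌉ = 4165
j=13: r + 12k = 4543.339058… → ⌈·⌉ = 4544
j=14: r + 13k = 4921.809647… → ⌈·⌉ = 4922
j=15: r + 14k = 5300.280235… → ⌈·⌉ = 5301
j=16: r + 15k = 5678.750823… → ⌈·⌉ = 5679
j=17: r + 16k = 6057.221411… → ⌈·⌉ = 6058

2, 381, 759, 1138, 1516, 1895, 2273, 2651, 3030, 3408, 3787, 4165, 4544, 4922, 5301, 5679, 6058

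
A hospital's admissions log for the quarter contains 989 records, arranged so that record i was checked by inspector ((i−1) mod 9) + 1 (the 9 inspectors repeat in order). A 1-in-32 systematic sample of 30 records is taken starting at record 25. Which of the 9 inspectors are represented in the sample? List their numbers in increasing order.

Consecutive selections differ by k = 32, so their inspector numbers differ by 32 mod 9 = 5.
gcd(32, 9) = 1, so the sample visits 9/1 = 9 distinct residues mod 9.
Start 25 is inspector 7; the inspectors hit are 1, 2, 3, 4, 5, 6, 7, 8, 9.

1, 2, 3, 4, 5, 6, 7, 8, 9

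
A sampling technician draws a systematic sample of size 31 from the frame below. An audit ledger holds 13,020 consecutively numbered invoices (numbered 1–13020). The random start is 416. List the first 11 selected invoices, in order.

k = N/n = 13020/31 = 420
invoice 1: 416
invoice 2: 416 + 420 = 836
invoice 3: 836 + 420 = 1256
invoice 4: 1256 + 420 = 1676
invoice 5: 1676 + 420 = 2096
invoice 6: 2096 + 420 = 2516
invoice 7: 2516 + 420 = 2936
invoice 8: 2936 + 420 = 3356
invoice 9: 3356 + 420 = 3776
invoice 10: 3776 + 420 = 4196
invoice 11: 4196 + 420 = 4616

416, 836, 1256, 1676, 2096, 2516, 2936, 3356, 3776, 4196, 4616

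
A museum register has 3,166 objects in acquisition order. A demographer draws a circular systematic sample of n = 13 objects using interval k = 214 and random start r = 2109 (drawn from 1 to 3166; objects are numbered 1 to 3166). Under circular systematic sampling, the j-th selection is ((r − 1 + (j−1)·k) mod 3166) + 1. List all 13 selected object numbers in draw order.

Selection 1: 2109
Selection 2: 2109 + 214 = 2323
Selection 3: 2323 + 214 = 2537
Selection 4: 2537 + 214 = 2751
Selection 5: 2751 + 214 = 2965
Selection 6: 2965 + 214 = 3179 → 3179 − 3166 = 13
Selection 7: 13 + 214 = 227
Selection 8: 227 + 214 = 441
Selection 9: 441 + 214 = 655
Selection 10: 655 + 214 = 869
Selection 11: 869 + 214 = 1083
Selection 12: 1083 + 214 = 1297
Selection 13: 1297 + 214 = 1511

2109, 2323, 2537, 2751, 2965, 13, 227, 441, 655, 869, 1083, 1297, 1511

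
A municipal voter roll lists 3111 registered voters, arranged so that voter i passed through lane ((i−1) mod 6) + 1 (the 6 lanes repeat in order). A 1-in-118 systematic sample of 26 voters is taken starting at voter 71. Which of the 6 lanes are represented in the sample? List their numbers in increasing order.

Consecutive selections differ by k = 118, so their lane numbers differ by 118 mod 6 = 4.
gcd(118, 6) = 2, so the sample visits 6/2 = 3 distinct residues mod 6.
Start 71 is lane 5; the lanes hit are 1, 3, 5.

1, 3, 5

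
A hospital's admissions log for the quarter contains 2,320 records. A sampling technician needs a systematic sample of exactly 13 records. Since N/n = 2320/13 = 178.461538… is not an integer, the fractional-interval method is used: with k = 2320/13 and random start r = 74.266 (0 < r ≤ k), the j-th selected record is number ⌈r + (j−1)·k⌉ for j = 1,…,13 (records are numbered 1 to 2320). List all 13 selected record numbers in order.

75, 253, 432, 610, 789, 967, 1146, 1324, 1502, 1681, 1859, 2038, 2216

j=1: r + 0k = 74.266 → ⌈·⌉ = 75
j=2: r + 1k = 252.727538… → ⌈·⌉ = 253
j=3: r + 2k = 431.189076… → ⌈·⌉ = 432
j=4: r + 3k = 609.650615… → ⌈·⌉ = 610
j=5: r + 4k = 788.112153… → ⌈·⌉ = 789
j=6: r + 5k = 966.573692… → ⌈·⌉ = 967
j=7: r + 6k = 1145.035230… → ⌈·⌉ = 1146
j=8: r + 7k = 1323.496769… → ⌈·⌉ = 1324
j=9: r + 8k = 1501.958307… → ⌈·⌉ = 1502
j=10: r + 9k = 1680.419846… → ⌈·⌉ = 1681
j=11: r + 10k = 1858.881384… → ⌈·⌉ = 1859
j=12: r + 11k = 2037.342923… → ⌈·⌉ = 2038
j=13: r + 12k = 2215.804461… → ⌈·⌉ = 2216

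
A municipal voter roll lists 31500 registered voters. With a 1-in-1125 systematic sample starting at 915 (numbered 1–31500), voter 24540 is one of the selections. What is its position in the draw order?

k = 1125
position = (24540 − 915)/1125 + 1 = 23625/1125 + 1 = 21 + 1 = 22

22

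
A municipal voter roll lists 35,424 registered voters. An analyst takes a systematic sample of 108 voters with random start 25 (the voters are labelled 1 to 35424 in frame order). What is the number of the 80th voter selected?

25937

k = 35424/108 = 328
80th selection = r + (80−1)·k = 25 + 79×328 = 25 + 25912 = 25937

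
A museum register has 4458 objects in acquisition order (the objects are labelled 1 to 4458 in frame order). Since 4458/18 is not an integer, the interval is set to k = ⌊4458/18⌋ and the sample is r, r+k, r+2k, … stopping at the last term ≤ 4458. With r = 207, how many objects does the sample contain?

k = ⌊4458/18⌋ = 247
Achieved size = ⌊(4458 − 207)/247⌋ + 1 = ⌊4251/247⌋ + 1 = 17 + 1 = 18
(last selection: 207 + 17×247 = 4406 ≤ 4458; next would be 4653 > 4458)

18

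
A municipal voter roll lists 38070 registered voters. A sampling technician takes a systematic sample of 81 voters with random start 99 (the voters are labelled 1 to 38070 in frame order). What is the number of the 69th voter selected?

32059

k = 38070/81 = 470
69th selection = r + (69−1)·k = 99 + 68×470 = 99 + 31960 = 32059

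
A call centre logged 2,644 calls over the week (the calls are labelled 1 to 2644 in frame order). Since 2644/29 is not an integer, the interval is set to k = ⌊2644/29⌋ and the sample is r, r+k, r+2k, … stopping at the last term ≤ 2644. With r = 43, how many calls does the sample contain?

29

k = ⌊2644/29⌋ = 91
Achieved size = ⌊(2644 − 43)/91⌋ + 1 = ⌊2601/91⌋ + 1 = 28 + 1 = 29
(last selection: 43 + 28×91 = 2591 ≤ 2644; next would be 2682 > 2644)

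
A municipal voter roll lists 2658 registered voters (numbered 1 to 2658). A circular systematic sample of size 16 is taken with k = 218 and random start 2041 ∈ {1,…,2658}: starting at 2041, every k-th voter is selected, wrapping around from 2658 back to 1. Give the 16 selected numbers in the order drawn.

2041, 2259, 2477, 37, 255, 473, 691, 909, 1127, 1345, 1563, 1781, 1999, 2217, 2435, 2653

Selection 1: 2041
Selection 2: 2041 + 218 = 2259
Selection 3: 2259 + 218 = 2477
Selection 4: 2477 + 218 = 2695 → 2695 − 2658 = 37
Selection 5: 37 + 218 = 255
Selection 6: 255 + 218 = 473
Selection 7: 473 + 218 = 691
Selection 8: 691 + 218 = 909
Selection 9: 909 + 218 = 1127
Selection 10: 1127 + 218 = 1345
Selection 11: 1345 + 218 = 1563
Selection 12: 1563 + 218 = 1781
Selection 13: 1781 + 218 = 1999
Selection 14: 1999 + 218 = 2217
Selection 15: 2217 + 218 = 2435
Selection 16: 2435 + 218 = 2653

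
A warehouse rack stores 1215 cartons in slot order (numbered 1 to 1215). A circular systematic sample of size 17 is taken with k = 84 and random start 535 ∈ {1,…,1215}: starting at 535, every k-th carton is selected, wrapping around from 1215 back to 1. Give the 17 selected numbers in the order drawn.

Selection 1: 535
Selection 2: 535 + 84 = 619
Selection 3: 619 + 84 = 703
Selection 4: 703 + 84 = 787
Selection 5: 787 + 84 = 871
Selection 6: 871 + 84 = 955
Selection 7: 955 + 84 = 1039
Selection 8: 1039 + 84 = 1123
Selection 9: 1123 + 84 = 1207
Selection 10: 1207 + 84 = 1291 → 1291 − 1215 = 76
Selection 11: 76 + 84 = 160
Selection 12: 160 + 84 = 244
Selection 13: 244 + 84 = 328
Selection 14: 328 + 84 = 412
Selection 15: 412 + 84 = 496
Selection 16: 496 + 84 = 580
Selection 17: 580 + 84 = 664

535, 619, 703, 787, 871, 955, 1039, 1123, 1207, 76, 160, 244, 328, 412, 496, 580, 664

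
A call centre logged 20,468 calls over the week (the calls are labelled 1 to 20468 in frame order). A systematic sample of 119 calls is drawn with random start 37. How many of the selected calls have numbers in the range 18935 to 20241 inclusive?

k = 20468/119 = 172
First selection ≥ 18935: 37 + ⌈(18935−37)/172⌉·172 = 37 + 110×172 = 18957
Last selection ≤ 20241: 37 + ⌊(20241−37)/172⌋·172 = 37 + 117×172 = 20161
Count = 117 − 110 + 1 = 8

8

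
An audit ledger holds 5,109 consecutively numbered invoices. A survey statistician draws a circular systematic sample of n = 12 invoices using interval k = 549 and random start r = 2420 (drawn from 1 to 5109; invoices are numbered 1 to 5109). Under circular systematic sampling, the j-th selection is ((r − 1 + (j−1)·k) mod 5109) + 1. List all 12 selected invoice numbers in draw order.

2420, 2969, 3518, 4067, 4616, 56, 605, 1154, 1703, 2252, 2801, 3350

Selection 1: 2420
Selection 2: 2420 + 549 = 2969
Selection 3: 2969 + 549 = 3518
Selection 4: 3518 + 549 = 4067
Selection 5: 4067 + 549 = 4616
Selection 6: 4616 + 549 = 5165 → 5165 − 5109 = 56
Selection 7: 56 + 549 = 605
Selection 8: 605 + 549 = 1154
Selection 9: 1154 + 549 = 1703
Selection 10: 1703 + 549 = 2252
Selection 11: 2252 + 549 = 2801
Selection 12: 2801 + 549 = 3350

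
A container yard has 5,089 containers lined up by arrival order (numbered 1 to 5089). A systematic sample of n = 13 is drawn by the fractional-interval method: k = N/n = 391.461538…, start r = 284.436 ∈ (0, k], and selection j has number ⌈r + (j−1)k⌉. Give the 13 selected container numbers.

285, 676, 1068, 1459, 1851, 2242, 2634, 3025, 3417, 3808, 4200, 4591, 4982

j=1: r + 0k = 284.436 → ⌈·⌉ = 285
j=2: r + 1k = 675.897538… → ⌈·⌉ = 676
j=3: r + 2k = 1067.359076… → ⌈·⌉ = 1068
j=4: r + 3k = 1458.820615… → ⌈·⌉ = 1459
j=5: r + 4k = 1850.282153… → ⌈·⌉ = 1851
j=6: r + 5k = 2241.743692… → ⌈·⌉ = 2242
j=7: r + 6k = 2633.205230… → ⌈·⌉ = 2634
j=8: r + 7k = 3024.666769… → ⌈·⌉ = 3025
j=9: r + 8k = 3416.128307… → ⌈·⌉ = 3417
j=10: r + 9k = 3807.589846… → ⌈·⌉ = 3808
j=11: r + 10k = 4199.051384… → ⌈·⌉ = 4200
j=12: r + 11k = 4590.512923… → ⌈·⌉ = 4591
j=13: r + 12k = 4981.974461… → ⌈·⌉ = 4982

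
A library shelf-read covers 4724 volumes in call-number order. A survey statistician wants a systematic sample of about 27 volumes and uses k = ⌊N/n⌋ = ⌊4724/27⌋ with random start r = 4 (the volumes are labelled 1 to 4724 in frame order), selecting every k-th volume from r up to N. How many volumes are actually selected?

28

k = ⌊4724/27⌋ = 174
Achieved size = ⌊(4724 − 4)/174⌋ + 1 = ⌊4720/174⌋ + 1 = 27 + 1 = 28
(last selection: 4 + 27×174 = 4702 ≤ 4724; next would be 4876 > 4724)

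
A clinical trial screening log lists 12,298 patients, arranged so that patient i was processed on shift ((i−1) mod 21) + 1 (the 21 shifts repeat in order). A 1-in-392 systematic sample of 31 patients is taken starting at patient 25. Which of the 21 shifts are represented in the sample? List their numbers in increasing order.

4, 11, 18

Consecutive selections differ by k = 392, so their shift numbers differ by 392 mod 21 = 14.
gcd(392, 21) = 7, so the sample visits 21/7 = 3 distinct residues mod 21.
Start 25 is shift 4; the shifts hit are 4, 11, 18.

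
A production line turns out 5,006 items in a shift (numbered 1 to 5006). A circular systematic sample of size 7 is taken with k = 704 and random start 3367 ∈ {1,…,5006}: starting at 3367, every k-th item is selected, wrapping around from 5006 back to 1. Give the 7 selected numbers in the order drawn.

3367, 4071, 4775, 473, 1177, 1881, 2585

Selection 1: 3367
Selection 2: 3367 + 704 = 4071
Selection 3: 4071 + 704 = 4775
Selection 4: 4775 + 704 = 5479 → 5479 − 5006 = 473
Selection 5: 473 + 704 = 1177
Selection 6: 1177 + 704 = 1881
Selection 7: 1881 + 704 = 2585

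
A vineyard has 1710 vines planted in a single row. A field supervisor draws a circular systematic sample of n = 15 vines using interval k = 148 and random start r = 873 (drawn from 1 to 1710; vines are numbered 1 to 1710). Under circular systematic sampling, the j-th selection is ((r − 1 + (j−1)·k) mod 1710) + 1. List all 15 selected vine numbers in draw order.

873, 1021, 1169, 1317, 1465, 1613, 51, 199, 347, 495, 643, 791, 939, 1087, 1235

Selection 1: 873
Selection 2: 873 + 148 = 1021
Selection 3: 1021 + 148 = 1169
Selection 4: 1169 + 148 = 1317
Selection 5: 1317 + 148 = 1465
Selection 6: 1465 + 148 = 1613
Selection 7: 1613 + 148 = 1761 → 1761 − 1710 = 51
Selection 8: 51 + 148 = 199
Selection 9: 199 + 148 = 347
Selection 10: 347 + 148 = 495
Selection 11: 495 + 148 = 643
Selection 12: 643 + 148 = 791
Selection 13: 791 + 148 = 939
Selection 14: 939 + 148 = 1087
Selection 15: 1087 + 148 = 1235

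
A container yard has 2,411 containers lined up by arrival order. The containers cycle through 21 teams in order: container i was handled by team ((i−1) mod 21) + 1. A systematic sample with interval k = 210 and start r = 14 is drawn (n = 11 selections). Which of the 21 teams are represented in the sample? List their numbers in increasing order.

14

Consecutive selections differ by k = 210, so their team numbers differ by 210 mod 21 = 0.
gcd(210, 21) = 21, so the sample visits 21/21 = 1 distinct residues mod 21.
Start 14 is team 14; the teams hit are 14.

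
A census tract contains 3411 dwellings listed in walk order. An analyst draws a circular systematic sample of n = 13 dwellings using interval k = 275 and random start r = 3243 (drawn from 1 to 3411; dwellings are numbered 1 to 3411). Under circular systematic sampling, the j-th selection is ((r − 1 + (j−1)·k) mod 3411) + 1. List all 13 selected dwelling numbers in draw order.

Selection 1: 3243
Selection 2: 3243 + 275 = 3518 → 3518 − 3411 = 107
Selection 3: 107 + 275 = 382
Selection 4: 382 + 275 = 657
Selection 5: 657 + 275 = 932
Selection 6: 932 + 275 = 1207
Selection 7: 1207 + 275 = 1482
Selection 8: 1482 + 275 = 1757
Selection 9: 1757 + 275 = 2032
Selection 10: 2032 + 275 = 2307
Selection 11: 2307 + 275 = 2582
Selection 12: 2582 + 275 = 2857
Selection 13: 2857 + 275 = 3132

3243, 107, 382, 657, 932, 1207, 1482, 1757, 2032, 2307, 2582, 2857, 3132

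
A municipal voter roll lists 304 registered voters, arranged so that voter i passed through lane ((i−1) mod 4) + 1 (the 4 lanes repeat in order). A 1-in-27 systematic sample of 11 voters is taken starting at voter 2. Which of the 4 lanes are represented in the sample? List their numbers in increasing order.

1, 2, 3, 4

Consecutive selections differ by k = 27, so their lane numbers differ by 27 mod 4 = 3.
gcd(27, 4) = 1, so the sample visits 4/1 = 4 distinct residues mod 4.
Start 2 is lane 2; the lanes hit are 1, 2, 3, 4.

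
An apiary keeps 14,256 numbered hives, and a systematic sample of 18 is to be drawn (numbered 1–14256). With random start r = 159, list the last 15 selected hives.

2535, 3327, 4119, 4911, 5703, 6495, 7287, 8079, 8871, 9663, 10455, 11247, 12039, 12831, 13623

k = N/n = 14256/18 = 792
4th selection = 159 + 3×792 = 2535
5th: 2535 + 792 = 3327
6th: 3327 + 792 = 4119
7th: 4119 + 792 = 4911
8th: 4911 + 792 = 5703
9th: 5703 + 792 = 6495
10th: 6495 + 792 = 7287
11th: 7287 + 792 = 8079
12th: 8079 + 792 = 8871
13th: 8871 + 792 = 9663
14th: 9663 + 792 = 10455
15th: 10455 + 792 = 11247
16th: 11247 + 792 = 12039
17th: 12039 + 792 = 12831
18th: 12831 + 792 = 13623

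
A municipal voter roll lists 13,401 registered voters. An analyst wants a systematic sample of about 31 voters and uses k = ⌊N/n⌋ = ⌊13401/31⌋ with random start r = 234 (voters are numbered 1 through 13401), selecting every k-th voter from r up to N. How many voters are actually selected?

31

k = ⌊13401/31⌋ = 432
Achieved size = ⌊(13401 − 234)/432⌋ + 1 = ⌊13167/432⌋ + 1 = 30 + 1 = 31
(last selection: 234 + 30×432 = 13194 ≤ 13401; next would be 13626 > 13401)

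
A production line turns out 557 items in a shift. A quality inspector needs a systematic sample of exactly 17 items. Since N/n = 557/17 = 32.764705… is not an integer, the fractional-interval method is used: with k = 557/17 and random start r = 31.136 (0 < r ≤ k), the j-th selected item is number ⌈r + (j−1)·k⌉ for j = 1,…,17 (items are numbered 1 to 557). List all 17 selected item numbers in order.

j=1: r + 0k = 31.136 → ⌈·⌉ = 32
j=2: r + 1k = 63.900705… → ⌈·⌉ = 64
j=3: r + 2k = 96.665411… → ⌈·⌉ = 97
j=4: r + 3k = 129.430117… → ⌈·⌉ = 130
j=5: r + 4k = 162.194823… → ⌈·⌉ = 163
j=6: r + 5k = 194.959529… → ⌈·⌉ = 195
j=7: r + 6k = 227.724235… → ⌈·⌉ = 228
j=8: r + 7k = 260.488941… → ⌈·⌉ = 261
j=9: r + 8k = 293.253647… → ⌈·⌉ = 294
j=10: r + 9k = 326.018352… → ⌈·⌉ = 327
j=11: r + 10k = 358.783058… → ⌈·⌉ = 359
j=12: r + 11k = 391.547764… → ⌈·⌉ = 392
j=13: r + 12k = 424.312470… → ⌈·⌉ = 425
j=14: r + 13k = 457.077176… → ⌈·⌉ = 458
j=15: r + 14k = 489.841882… → ⌈·⌉ = 490
j=16: r + 15k = 522.606588… → ⌈·⌉ = 523
j=17: r + 16k = 555.371294… → ⌈·⌉ = 556

32, 64, 97, 130, 163, 195, 228, 261, 294, 327, 359, 392, 425, 458, 490, 523, 556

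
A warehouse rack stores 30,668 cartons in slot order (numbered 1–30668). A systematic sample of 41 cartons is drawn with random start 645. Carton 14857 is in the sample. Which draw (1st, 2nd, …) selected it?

20

k = 30668/41 = 748
position = (14857 − 645)/748 + 1 = 14212/748 + 1 = 19 + 1 = 20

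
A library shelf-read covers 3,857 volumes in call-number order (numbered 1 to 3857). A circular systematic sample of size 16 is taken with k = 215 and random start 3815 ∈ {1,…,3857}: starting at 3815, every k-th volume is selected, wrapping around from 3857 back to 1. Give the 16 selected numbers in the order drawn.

3815, 173, 388, 603, 818, 1033, 1248, 1463, 1678, 1893, 2108, 2323, 2538, 2753, 2968, 3183

Selection 1: 3815
Selection 2: 3815 + 215 = 4030 → 4030 − 3857 = 173
Selection 3: 173 + 215 = 388
Selection 4: 388 + 215 = 603
Selection 5: 603 + 215 = 818
Selection 6: 818 + 215 = 1033
Selection 7: 1033 + 215 = 1248
Selection 8: 1248 + 215 = 1463
Selection 9: 1463 + 215 = 1678
Selection 10: 1678 + 215 = 1893
Selection 11: 1893 + 215 = 2108
Selection 12: 2108 + 215 = 2323
Selection 13: 2323 + 215 = 2538
Selection 14: 2538 + 215 = 2753
Selection 15: 2753 + 215 = 2968
Selection 16: 2968 + 215 = 3183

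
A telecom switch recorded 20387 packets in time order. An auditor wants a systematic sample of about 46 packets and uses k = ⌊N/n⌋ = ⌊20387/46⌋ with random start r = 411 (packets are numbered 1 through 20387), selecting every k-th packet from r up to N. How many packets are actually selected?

k = ⌊20387/46⌋ = 443
Achieved size = ⌊(20387 − 411)/443⌋ + 1 = ⌊19976/443⌋ + 1 = 45 + 1 = 46
(last selection: 411 + 45×443 = 20346 ≤ 20387; next would be 20789 > 20387)

46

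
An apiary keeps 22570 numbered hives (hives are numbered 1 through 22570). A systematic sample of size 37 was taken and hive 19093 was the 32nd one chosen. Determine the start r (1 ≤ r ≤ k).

k = 22570/37 = 610
r = 19093 − (32−1)×610 = 19093 − 18910 = 183

183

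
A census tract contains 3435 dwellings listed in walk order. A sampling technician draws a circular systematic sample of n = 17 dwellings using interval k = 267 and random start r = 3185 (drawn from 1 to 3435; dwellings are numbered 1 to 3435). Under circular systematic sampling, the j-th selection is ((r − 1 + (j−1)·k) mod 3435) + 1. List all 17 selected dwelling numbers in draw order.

Selection 1: 3185
Selection 2: 3185 + 267 = 3452 → 3452 − 3435 = 17
Selection 3: 17 + 267 = 284
Selection 4: 284 + 267 = 551
Selection 5: 551 + 267 = 818
Selection 6: 818 + 267 = 1085
Selection 7: 1085 + 267 = 1352
Selection 8: 1352 + 267 = 1619
Selection 9: 1619 + 267 = 1886
Selection 10: 1886 + 267 = 2153
Selection 11: 2153 + 267 = 2420
Selection 12: 2420 + 267 = 2687
Selection 13: 2687 + 267 = 2954
Selection 14: 2954 + 267 = 3221
Selection 15: 3221 + 267 = 3488 → 3488 − 3435 = 53
Selection 16: 53 + 267 = 320
Selection 17: 320 + 267 = 587

3185, 17, 284, 551, 818, 1085, 1352, 1619, 1886, 2153, 2420, 2687, 2954, 3221, 53, 320, 587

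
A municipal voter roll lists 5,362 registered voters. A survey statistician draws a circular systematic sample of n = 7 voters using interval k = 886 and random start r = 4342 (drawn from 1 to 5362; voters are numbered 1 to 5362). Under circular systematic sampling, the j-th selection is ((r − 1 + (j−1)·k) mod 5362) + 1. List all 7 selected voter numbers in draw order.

Selection 1: 4342
Selection 2: 4342 + 886 = 5228
Selection 3: 5228 + 886 = 6114 → 6114 − 5362 = 752
Selection 4: 752 + 886 = 1638
Selection 5: 1638 + 886 = 2524
Selection 6: 2524 + 886 = 3410
Selection 7: 3410 + 886 = 4296

4342, 5228, 752, 1638, 2524, 3410, 4296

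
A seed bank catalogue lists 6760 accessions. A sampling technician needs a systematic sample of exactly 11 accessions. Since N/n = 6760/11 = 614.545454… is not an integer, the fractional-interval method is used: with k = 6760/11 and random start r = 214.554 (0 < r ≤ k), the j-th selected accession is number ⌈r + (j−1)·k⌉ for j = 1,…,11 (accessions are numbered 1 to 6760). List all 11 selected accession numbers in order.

j=1: r + 0k = 214.554 → ⌈·⌉ = 215
j=2: r + 1k = 829.099454… → ⌈·⌉ = 830
j=3: r + 2k = 1443.644909… → ⌈·⌉ = 1444
j=4: r + 3k = 2058.190363… → ⌈·⌉ = 2059
j=5: r + 4k = 2672.735818… → ⌈·⌉ = 2673
j=6: r + 5k = 3287.281272… → ⌈·⌉ = 3288
j=7: r + 6k = 3901.826727… → ⌈·⌉ = 3902
j=8: r + 7k = 4516.372181… → ⌈·⌉ = 4517
j=9: r + 8k = 5130.917636… → ⌈·⌉ = 5131
j=10: r + 9k = 5745.463090… → ⌈·⌉ = 5746
j=11: r + 10k = 6360.008545… → ⌈·⌉ = 6361

215, 830, 1444, 2059, 2673, 3288, 3902, 4517, 5131, 5746, 6361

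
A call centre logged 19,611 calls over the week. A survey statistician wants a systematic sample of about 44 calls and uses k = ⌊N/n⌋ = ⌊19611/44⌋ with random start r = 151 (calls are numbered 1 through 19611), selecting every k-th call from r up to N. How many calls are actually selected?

k = ⌊19611/44⌋ = 445
Achieved size = ⌊(19611 − 151)/445⌋ + 1 = ⌊19460/445⌋ + 1 = 43 + 1 = 44
(last selection: 151 + 43×445 = 19286 ≤ 19611; next would be 19731 > 19611)

44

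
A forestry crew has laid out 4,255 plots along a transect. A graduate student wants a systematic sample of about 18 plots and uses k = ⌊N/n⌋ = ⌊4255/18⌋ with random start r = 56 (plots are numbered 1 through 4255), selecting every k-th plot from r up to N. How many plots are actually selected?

18

k = ⌊4255/18⌋ = 236
Achieved size = ⌊(4255 − 56)/236⌋ + 1 = ⌊4199/236⌋ + 1 = 17 + 1 = 18
(last selection: 56 + 17×236 = 4068 ≤ 4255; next would be 4304 > 4255)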